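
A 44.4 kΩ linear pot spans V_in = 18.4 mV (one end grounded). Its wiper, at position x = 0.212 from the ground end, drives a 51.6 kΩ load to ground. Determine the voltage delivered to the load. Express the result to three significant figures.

V_out ≈ 3.41 mV

Split the track: R_lower = x·R_p = 9.413 kΩ, R_upper = (1−x)·R_p = 34.99 kΩ.
R_L loads the lower segment: effective lower R = 7.961 kΩ.
V_out = 18.4 × 7.961/(34.99 + 7.961) = 3.411 mV.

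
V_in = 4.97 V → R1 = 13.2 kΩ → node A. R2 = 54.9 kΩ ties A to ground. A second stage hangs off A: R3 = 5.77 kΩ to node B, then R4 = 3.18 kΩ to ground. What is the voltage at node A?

V_A ≈ 1.83 V

Looking into the second stage from A: R3 + R4 = 8.950 kΩ appears in parallel with R2.
Effective lower resistance at A: R2 ‖ 8.950 = 7.695 kΩ.
V_A = 4.97 × 7.695/(13.2 + 7.695) = 1.830 V.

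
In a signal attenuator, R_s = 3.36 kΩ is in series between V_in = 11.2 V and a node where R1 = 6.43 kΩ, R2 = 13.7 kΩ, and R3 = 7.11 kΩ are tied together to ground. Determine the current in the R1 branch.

I ≈ 0.777 mA

Combine the parallel branches: R_p = (1/6.43 + 1/13.7 + 1/7.11)⁻¹ = 2.709 kΩ.
V_A = 11.2 × 2.709/6.069 = 4.999 V.
Branch current I = V_A/R1 = 4.999/6.43 = 0.7775 mA.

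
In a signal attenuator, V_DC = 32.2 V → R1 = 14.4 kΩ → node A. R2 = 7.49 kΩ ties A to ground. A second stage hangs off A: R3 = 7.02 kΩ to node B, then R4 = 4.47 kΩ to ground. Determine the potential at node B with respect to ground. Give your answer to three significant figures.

The second stage (R3 + R4 = 11.49 kΩ) loads node A in parallel with R2.
R2 ‖ (R3+R4) = 4.534 kΩ.
V_A = 32.2 × 4.534/(14.4 + 4.534) = 7.711 V.
Then the unloaded second divider: V_B = V_A × R4/(R3+R4) = 7.711 × 0.3890 = 3.000 V.

V_B ≈ 3.00 V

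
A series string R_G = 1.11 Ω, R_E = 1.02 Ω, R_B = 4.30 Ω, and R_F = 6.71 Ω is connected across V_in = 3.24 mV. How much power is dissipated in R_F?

Series current I = V_in/ΣR = 3.24/13.14 = 0.2466 mA.
P = I²R = 0.06080 × 6.71 = 0.4080 µW.

P ≈ 0.408 µW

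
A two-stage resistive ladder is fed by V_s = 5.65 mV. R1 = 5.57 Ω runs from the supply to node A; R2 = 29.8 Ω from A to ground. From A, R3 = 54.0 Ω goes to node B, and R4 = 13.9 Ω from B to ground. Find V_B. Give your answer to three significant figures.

V_B ≈ 0.911 mV

Looking into the second stage from A: R3 + R4 = 67.90 Ω appears in parallel with R2.
R2 ‖ (R3+R4) = 20.71 Ω.
V_A = 5.65 × 20.71/(5.57 + 20.71) = 4.453 mV.
Stage 2 is unloaded, so V_B = V_A · R4/(R3+R4) = 4.453 × 13.9/67.90 = 0.9115 mV.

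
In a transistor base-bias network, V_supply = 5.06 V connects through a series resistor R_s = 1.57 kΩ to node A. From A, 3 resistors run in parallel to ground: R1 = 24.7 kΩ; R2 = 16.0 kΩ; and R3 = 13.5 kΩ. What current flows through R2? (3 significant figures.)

I ≈ 0.247 mA

Equivalent of the parallel group: R_p = 5.648 kΩ.
V_A = 5.06 × 5.648/7.218 = 3.959 V.
Branch current I = V_A/R2 = 3.959/16.0 = 0.2475 mA.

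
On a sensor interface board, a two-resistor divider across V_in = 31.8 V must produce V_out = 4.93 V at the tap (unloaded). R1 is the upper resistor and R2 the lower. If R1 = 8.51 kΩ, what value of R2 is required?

R2 ≈ 1.56 kΩ

Required fraction k = V_out/V_in = 0.1550.
R2 = R1 · 0.1550/(1 − 0.1550) = 1.561 kΩ.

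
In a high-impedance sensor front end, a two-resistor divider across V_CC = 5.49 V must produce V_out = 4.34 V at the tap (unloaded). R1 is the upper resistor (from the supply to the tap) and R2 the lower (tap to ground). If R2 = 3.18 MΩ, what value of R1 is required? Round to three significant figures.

R1 ≈ 0.843 MΩ

Required fraction k = V_out/V_CC = 0.7905.
Rearranging, R1 = R2·(1−k)/k = 3.18 × 0.2650 = 0.8426 MΩ.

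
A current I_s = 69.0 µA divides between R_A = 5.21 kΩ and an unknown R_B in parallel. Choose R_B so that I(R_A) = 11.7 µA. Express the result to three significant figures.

Two-branch current divider: I_A = I_s · R_B/(R_A + R_B).
With f = 0.1696, R_B = R_A · f/(1−f) = 5.21 × 0.2042 = 1.064 kΩ.

R_B ≈ 1.06 kΩ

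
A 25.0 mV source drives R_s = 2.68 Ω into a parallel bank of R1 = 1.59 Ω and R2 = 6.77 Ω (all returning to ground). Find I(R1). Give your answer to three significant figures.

I ≈ 5.10 mA

Combine the parallel branches: R_p = (1/1.59 + 1/6.77)⁻¹ = 1.288 Ω.
Node voltage V_A = V_DC · R_p/(R_s + R_p) = 25.0 × 0.3245 = 8.113 mV.
Branch current I = V_A/R1 = 8.113/1.59 = 5.103 mA.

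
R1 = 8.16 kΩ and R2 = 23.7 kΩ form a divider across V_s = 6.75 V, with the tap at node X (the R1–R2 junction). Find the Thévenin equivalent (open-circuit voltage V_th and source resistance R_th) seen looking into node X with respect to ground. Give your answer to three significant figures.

With X open, the divider is unloaded: V_th = 6.75 × 23.7/31.86 = 5.021 V.
Zeroing V_s shorts the top of R1 to ground, so R_th = R1 ‖ R2 = 6.070 kΩ.

V_th ≈ 5.02 V, R_th ≈ 6.07 kΩ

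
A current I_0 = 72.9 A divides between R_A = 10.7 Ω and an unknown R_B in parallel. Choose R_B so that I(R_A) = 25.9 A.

R_B ≈ 5.90 Ω

Two-branch current divider: I_A = I_0 · R_B/(R_A + R_B).
With f = 0.3553, R_B = R_A · f/(1−f) = 10.7 × 0.5511 = 5.896 Ω.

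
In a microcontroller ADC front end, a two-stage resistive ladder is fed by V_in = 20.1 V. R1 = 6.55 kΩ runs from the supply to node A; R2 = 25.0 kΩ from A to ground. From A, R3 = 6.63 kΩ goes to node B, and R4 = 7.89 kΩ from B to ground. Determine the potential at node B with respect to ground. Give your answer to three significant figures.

The second stage (R3 + R4 = 14.52 kΩ) loads node A in parallel with R2.
Effective lower resistance at A: R2 ‖ 14.52 = 9.185 kΩ.
First divider: V_A = V_in · 9.185/(6.55 + 9.185) = 11.73 V.
Stage 2 is unloaded, so V_B = V_A · R4/(R3+R4) = 11.73 × 7.89/14.52 = 6.376 V.

V_B ≈ 6.38 V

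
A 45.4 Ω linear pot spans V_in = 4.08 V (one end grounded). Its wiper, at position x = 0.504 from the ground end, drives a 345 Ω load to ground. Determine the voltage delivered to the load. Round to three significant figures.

V_out ≈ 1.99 V

The pot divides into 22.52 Ω above the wiper and 22.88 Ω below.
(x·R_p) ‖ R_L = 21.46 Ω.
V_out = 4.08 × 21.46/(22.52 + 21.46) = 1.991 V.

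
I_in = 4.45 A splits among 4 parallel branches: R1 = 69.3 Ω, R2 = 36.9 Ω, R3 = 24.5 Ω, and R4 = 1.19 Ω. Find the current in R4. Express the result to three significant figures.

I ≈ 4.05 A

ΣG = 1/69.3 + 1/36.9 + 1/24.5 + 1/1.19 = 0.9227.
Current divider: I(R4) = I_in · G_k/ΣG = 4.45 × (0.8403/0.9227) = 4.45 × 0.9108 = 4.053 A.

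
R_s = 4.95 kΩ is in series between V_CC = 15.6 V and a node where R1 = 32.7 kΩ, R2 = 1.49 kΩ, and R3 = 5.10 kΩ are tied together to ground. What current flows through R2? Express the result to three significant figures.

Parallel bank: R_p = 1/(1/32.7 + 1/1.49 + 1/5.10) = 1.114 kΩ.
V_A by voltage divider: V_A = 15.6 × 1.114/(4.95 + 1.114) = 2.865 V.
Branch current I = V_A/R2 = 2.865/1.49 = 1.923 mA.

I ≈ 1.92 mA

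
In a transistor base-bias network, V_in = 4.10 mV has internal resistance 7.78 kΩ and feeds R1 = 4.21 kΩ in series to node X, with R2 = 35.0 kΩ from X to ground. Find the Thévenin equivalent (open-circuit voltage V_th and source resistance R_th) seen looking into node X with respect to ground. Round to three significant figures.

V_th ≈ 3.05 mV, R_th ≈ 8.93 kΩ

R1' = 7.78 + 4.21 = 11.99 kΩ (source resistance + R1).
V_th is the unloaded tap voltage: V_in · R2/(R1'+R2) = 4.10 × 0.7448 = 3.054 mV.
Looking into X with the source shorted: R_th = R1'·R2/(R1'+R2) = 11.99 × 35.0/46.99 = 8.931 kΩ.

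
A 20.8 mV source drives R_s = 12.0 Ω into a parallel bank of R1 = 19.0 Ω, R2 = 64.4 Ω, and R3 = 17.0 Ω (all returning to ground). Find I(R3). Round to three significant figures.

Combine the parallel branches: R_p = (1/19.0 + 1/64.4 + 1/17.0)⁻¹ = 7.875 Ω.
Node voltage V_A = V_supply · R_p/(R_s + R_p) = 20.8 × 0.3962 = 8.242 mV.
Branch current I = V_A/R3 = 8.242/17.0 = 0.4848 mA.

I ≈ 0.485 mA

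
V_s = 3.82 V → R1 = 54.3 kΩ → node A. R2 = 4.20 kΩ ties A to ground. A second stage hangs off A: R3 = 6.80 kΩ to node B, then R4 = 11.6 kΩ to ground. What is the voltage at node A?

V_A ≈ 0.226 V

The second stage (R3 + R4 = 18.40 kΩ) loads node A in parallel with R2.
R2 ‖ (R3+R4) = 3.419 kΩ.
V_A = 3.82 × 3.419/(54.3 + 3.419) = 0.2263 V.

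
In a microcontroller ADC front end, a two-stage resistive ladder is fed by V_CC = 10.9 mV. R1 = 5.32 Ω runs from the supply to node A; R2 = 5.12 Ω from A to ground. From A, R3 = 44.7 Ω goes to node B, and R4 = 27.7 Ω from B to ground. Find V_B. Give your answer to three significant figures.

V_B ≈ 1.97 mV

Node A sees R2 in parallel with the series input of stage 2, R3 + R4 = 72.40 Ω.
R2 ‖ (R3+R4) = 4.782 Ω.
So V_A = 10.9 × 0.4734 = 5.160 mV.
V_B = V_A × 0.3826 = 1.974 mV.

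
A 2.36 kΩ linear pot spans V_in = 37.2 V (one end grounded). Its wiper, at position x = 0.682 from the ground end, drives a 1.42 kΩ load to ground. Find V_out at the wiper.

V_out ≈ 18.6 V

The pot divides into 0.7505 kΩ above the wiper and 1.610 kΩ below.
(x·R_p) ‖ R_L = 0.7544 kΩ.
Loaded-divider output: V_out = 37.2 × 0.5013 = 18.65 V.
(Unloaded: V_out = x·V_in = 25.4 V.)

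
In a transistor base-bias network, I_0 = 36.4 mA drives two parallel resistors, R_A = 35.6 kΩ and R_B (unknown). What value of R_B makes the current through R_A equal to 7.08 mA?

R_B ≈ 8.60 kΩ

The fraction through R_A equals R_B/(R_A+R_B).
7.08/36.4 = R_B/(R_A + R_B) → R_B = R_A · (0.1945)/(1 − 0.1945) = 35.6 × 0.2415 = 8.596 kΩ.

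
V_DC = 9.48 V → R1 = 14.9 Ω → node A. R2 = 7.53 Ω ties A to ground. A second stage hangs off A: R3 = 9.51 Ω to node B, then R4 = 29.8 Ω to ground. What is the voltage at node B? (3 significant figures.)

Looking into the second stage from A: R3 + R4 = 39.31 Ω appears in parallel with R2.
R2 ‖ (R3+R4) = 6.319 Ω.
So V_A = 9.48 × 0.2978 = 2.823 V.
Then the unloaded second divider: V_B = V_A × R4/(R3+R4) = 2.823 × 0.7581 = 2.140 V.

V_B ≈ 2.14 V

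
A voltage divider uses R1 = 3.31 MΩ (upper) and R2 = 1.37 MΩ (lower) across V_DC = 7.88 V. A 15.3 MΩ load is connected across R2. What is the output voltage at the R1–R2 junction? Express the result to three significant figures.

V_out ≈ 2.17 V

The load sits in parallel with R2, giving an effective lower resistance R2' = R2·R_L/(R2+R_L) = 1.257 MΩ.
Voltage divider with the loaded lower leg: V_out = 7.88 × 1.257/(3.31 + 1.257) = 7.88 × 0.2753 = 2.169 V.
(Unloaded it would be 2.31 V; the load pulls it down.)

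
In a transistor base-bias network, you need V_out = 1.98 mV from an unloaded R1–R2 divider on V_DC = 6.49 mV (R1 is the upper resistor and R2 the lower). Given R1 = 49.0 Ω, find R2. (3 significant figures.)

V_out/V_DC = R2/(R1+R2) = 0.3051.
R2 = R1 · 0.3051/(1 − 0.3051) = 21.51 Ω.

R2 ≈ 21.5 Ω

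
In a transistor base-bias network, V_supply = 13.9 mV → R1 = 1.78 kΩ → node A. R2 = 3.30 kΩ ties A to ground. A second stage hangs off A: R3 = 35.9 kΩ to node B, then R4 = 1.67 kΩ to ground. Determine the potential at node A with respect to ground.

V_A ≈ 8.76 mV

The second stage (R3 + R4 = 37.57 kΩ) loads node A in parallel with R2.
R2 ‖ (R3+R4) = 3.034 kΩ.
So V_A = 13.9 × 0.6302 = 8.760 mV.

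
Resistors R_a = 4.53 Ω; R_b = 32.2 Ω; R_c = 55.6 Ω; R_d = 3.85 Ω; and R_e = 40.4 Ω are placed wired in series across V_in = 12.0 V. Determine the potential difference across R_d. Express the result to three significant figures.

V ≈ 0.338 V

ΣR = 4.53 + 32.2 + 55.6 + 3.85 + 40.4 = 136.6 Ω.
Voltage divider: V = V_in · (3.850 / 136.6) = 12.0 × 0.02819 = 0.3383 V.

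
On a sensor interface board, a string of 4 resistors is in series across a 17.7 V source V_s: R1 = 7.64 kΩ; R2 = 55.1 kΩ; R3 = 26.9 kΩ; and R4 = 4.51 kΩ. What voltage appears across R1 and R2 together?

V ≈ 11.8 V

Series total: ΣR = 7.64 + 55.1 + 26.9 + 4.51 = 94.15 kΩ.
R_{R1..R2} = 7.64 + 55.1 = 62.74 kΩ.
Voltage divider: V = V_s · (62.74 / 94.15) = 17.7 × 0.6664 = 11.79 V.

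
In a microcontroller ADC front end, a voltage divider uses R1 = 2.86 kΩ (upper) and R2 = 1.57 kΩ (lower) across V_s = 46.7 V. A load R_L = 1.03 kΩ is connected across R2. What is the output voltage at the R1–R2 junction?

The load sits in parallel with R2, giving an effective lower resistance R2' = R2·R_L/(R2+R_L) = 0.6220 kΩ.
Voltage divider with the loaded lower leg: V_out = 46.7 × 0.6220/(2.86 + 0.6220) = 46.7 × 0.1786 = 8.342 V.

V_out ≈ 8.34 V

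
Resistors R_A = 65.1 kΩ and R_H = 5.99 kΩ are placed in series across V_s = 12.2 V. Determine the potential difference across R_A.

V ≈ 11.2 V

Total series resistance ΣR = 65.1 + 5.99 = 71.09 kΩ.
By the voltage-divider rule, V = 12.2 × 65.10/71.09 = 11.17 V.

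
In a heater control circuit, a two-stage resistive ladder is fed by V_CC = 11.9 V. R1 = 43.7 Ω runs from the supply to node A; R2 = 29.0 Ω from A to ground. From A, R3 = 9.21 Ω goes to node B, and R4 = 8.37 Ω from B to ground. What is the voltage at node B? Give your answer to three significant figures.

Looking into the second stage from A: R3 + R4 = 17.58 Ω appears in parallel with R2.
Effective lower resistance at A: R2 ‖ 17.58 = 10.95 Ω.
So V_A = 11.9 × 0.2003 = 2.383 V.
Then the unloaded second divider: V_B = V_A × R4/(R3+R4) = 2.383 × 0.4761 = 1.135 V.

V_B ≈ 1.13 V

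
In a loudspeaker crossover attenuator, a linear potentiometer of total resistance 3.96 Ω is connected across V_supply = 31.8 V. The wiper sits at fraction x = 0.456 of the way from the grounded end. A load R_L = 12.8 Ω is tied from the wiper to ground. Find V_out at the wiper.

V_out ≈ 13.5 V

The pot divides into 2.154 Ω above the wiper and 1.806 Ω below.
R_L loads the lower segment: effective lower R = 1.583 Ω.
V_out = 31.8 × 1.583/(2.154 + 1.583) = 13.47 V.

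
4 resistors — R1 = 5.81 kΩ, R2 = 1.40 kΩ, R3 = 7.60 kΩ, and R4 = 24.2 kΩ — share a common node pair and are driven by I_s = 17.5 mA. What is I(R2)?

I ≈ 11.8 mA

Conductances: ΣG = 1/5.81 + 1/1.40 + 1/7.60 + 1/24.2 = 1.059 (1/kΩ).
Current divider: I(R2) = I_s · G_k/ΣG = 17.5 × (0.7143/1.059) = 17.5 × 0.6743 = 11.80 mA.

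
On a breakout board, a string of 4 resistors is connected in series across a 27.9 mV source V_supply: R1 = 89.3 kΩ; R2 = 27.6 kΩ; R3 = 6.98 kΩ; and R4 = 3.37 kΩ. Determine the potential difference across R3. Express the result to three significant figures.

V ≈ 1.53 mV

Series total: ΣR = 89.3 + 27.6 + 6.98 + 3.37 = 127.2 kΩ.
Voltage divider: V = V_supply · (6.980 / 127.2) = 27.9 × 0.05485 = 1.530 mV.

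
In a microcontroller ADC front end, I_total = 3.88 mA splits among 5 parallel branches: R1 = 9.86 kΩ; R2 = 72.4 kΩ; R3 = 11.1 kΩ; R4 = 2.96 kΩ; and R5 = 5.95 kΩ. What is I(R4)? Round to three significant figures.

I ≈ 1.84 mA

Total conductance ΣG = 1/9.86 + 1/72.4 + 1/11.1 + 1/2.96 + 1/5.95 = 0.7112 (units of 1/kΩ).
Current divider: I(R4) = I_total · G_k/ΣG = 3.88 × (0.3378/0.7112) = 3.88 × 0.4750 = 1.843 mA.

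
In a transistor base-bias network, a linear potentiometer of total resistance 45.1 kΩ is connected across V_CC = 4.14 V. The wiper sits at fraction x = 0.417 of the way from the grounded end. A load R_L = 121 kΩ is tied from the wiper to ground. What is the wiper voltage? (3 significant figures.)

V_out ≈ 1.58 V

The pot divides into 26.29 kΩ above the wiper and 18.81 kΩ below.
Lower segment in parallel with the load: 18.81 ‖ 121 = 16.28 kΩ.
Then V_out = V_CC · 16.28/(26.29 + 16.28) = 1.583 V.
(Unloaded: V_out = x·V_CC = 1.73 V.)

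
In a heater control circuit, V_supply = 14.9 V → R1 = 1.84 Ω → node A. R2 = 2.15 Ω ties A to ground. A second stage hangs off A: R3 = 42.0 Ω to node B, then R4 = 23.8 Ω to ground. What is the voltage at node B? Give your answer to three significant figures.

Node A sees R2 in parallel with the series input of stage 2, R3 + R4 = 65.80 Ω.
R2 ‖ (R3+R4) = 2.082 Ω.
First divider: V_A = V_supply · 2.082/(1.84 + 2.082) = 7.910 V.
Then the unloaded second divider: V_B = V_A × R4/(R3+R4) = 7.910 × 0.3617 = 2.861 V.

V_B ≈ 2.86 V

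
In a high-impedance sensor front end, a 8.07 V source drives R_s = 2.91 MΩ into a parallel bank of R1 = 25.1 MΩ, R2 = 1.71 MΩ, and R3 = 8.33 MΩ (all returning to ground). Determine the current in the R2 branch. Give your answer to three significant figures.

I ≈ 1.49 µA

Parallel bank: R_p = 1/(1/25.1 + 1/1.71 + 1/8.33) = 1.343 MΩ.
Node voltage V_A = V_supply · R_p/(R_s + R_p) = 8.07 × 0.3158 = 2.548 V.
Branch current I = V_A/R2 = 2.548/1.71 = 1.490 µA.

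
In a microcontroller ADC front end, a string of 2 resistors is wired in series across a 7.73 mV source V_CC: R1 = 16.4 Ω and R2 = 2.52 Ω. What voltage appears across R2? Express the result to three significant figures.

V ≈ 1.03 mV

Total series resistance ΣR = 16.4 + 2.52 = 18.92 Ω.
V = V_CC · R/ΣR = 7.73 × 0.1332 = 1.030 mV.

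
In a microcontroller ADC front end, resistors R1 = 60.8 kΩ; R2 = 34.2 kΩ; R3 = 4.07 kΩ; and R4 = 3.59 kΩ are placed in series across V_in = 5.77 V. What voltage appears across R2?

ΣR = 60.8 + 34.2 + 4.07 + 3.59 = 102.7 kΩ.
V = V_in · R/ΣR = 5.77 × 0.3331 = 1.922 V.

V ≈ 1.92 V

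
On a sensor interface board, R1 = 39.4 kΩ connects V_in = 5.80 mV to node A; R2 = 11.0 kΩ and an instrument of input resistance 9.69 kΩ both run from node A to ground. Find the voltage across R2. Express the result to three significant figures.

V_out ≈ 0.671 mV

The load sits in parallel with R2, giving an effective lower resistance R2' = R2·R_L/(R2+R_L) = 5.152 kΩ.
Now apply the divider: V_out = 5.80 × 0.1156 = 0.6707 mV.
(Unloaded it would be 1.27 mV; the load pulls it down.)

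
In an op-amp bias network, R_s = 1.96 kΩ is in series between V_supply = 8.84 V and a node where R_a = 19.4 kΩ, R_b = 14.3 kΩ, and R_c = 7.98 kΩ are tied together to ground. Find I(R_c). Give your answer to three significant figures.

Combine the parallel branches: R_p = (1/19.4 + 1/14.3 + 1/7.98)⁻¹ = 4.052 kΩ.
V_A = 8.84 × 4.052/6.012 = 5.958 V.
I(R_c) = V_A / R_c = 5.958/7.98 = 0.7466 mA.

I ≈ 0.747 mA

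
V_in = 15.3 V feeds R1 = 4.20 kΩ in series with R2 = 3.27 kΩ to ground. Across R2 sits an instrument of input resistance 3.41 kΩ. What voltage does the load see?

The load sits in parallel with R2, giving an effective lower resistance R2' = R2·R_L/(R2+R_L) = 1.669 kΩ.
Voltage divider with the loaded lower leg: V_out = 15.3 × 1.669/(4.20 + 1.669) = 15.3 × 0.2844 = 4.351 V.

V_out ≈ 4.35 V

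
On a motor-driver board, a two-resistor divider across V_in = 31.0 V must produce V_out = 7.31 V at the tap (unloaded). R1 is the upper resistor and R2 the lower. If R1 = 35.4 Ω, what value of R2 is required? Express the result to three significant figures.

Required fraction k = V_out/V_in = 0.2358.
So R2 = R1 · V_out/(V_in − V_out) = 35.4 × 7.31/(31.0 − 7.31) = 35.4 × 0.3086 = 10.92 Ω.

R2 ≈ 10.9 Ω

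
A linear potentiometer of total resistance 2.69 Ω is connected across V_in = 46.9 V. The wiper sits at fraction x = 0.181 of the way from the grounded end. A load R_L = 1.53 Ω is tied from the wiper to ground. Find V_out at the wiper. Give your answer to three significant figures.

Lower segment x·R_p = 0.4869 Ω; upper segment (1−x)·R_p = 2.203 Ω.
R_L loads the lower segment: effective lower R = 0.3694 Ω.
Loaded-divider output: V_out = 46.9 × 0.1436 = 6.734 V.
(Unloaded: V_out = x·V_in = 8.49 V.)

V_out ≈ 6.73 V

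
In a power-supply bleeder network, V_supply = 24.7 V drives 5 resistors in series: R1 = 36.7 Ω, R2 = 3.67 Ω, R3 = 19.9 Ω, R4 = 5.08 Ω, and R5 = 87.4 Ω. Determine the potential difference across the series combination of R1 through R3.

Total series resistance ΣR = 36.7 + 3.67 + 19.9 + 5.08 + 87.4 = 152.8 Ω.
R_{R1..R3} = 36.7 + 3.67 + 19.9 = 60.27 Ω.
V = V_supply · R/ΣR = 24.7 × 0.3946 = 9.746 V.

V ≈ 9.75 V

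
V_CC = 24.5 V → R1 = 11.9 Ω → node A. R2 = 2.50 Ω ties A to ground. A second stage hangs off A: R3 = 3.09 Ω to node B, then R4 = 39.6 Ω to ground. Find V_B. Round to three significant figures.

The second stage (R3 + R4 = 42.69 Ω) loads node A in parallel with R2.
R2 ‖ (R3+R4) = 2.362 Ω.
First divider: V_A = V_CC · 2.362/(11.9 + 2.362) = 4.057 V.
Stage 2 is unloaded, so V_B = V_A · R4/(R3+R4) = 4.057 × 39.6/42.69 = 3.763 V.

V_B ≈ 3.76 V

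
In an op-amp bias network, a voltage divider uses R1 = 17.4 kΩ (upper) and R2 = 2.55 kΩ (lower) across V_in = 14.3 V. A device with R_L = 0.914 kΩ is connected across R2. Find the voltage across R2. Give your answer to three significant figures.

The load sits in parallel with R2, giving an effective lower resistance R2' = R2·R_L/(R2+R_L) = 0.6728 kΩ.
Now apply the divider: V_out = 14.3 × 0.03723 = 0.5324 V.
(Unloaded it would be 1.83 V; the load pulls it down.)

V_out ≈ 0.532 V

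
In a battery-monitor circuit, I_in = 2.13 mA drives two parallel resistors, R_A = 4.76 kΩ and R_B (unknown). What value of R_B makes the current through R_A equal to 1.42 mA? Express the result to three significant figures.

Two-branch current divider: I_A = I_in · R_B/(R_A + R_B).
1.42/2.13 = R_B/(R_A + R_B) → R_B = R_A · (0.6667)/(1 − 0.6667) = 4.76 × 2.000 = 9.520 kΩ.

R_B ≈ 9.52 kΩ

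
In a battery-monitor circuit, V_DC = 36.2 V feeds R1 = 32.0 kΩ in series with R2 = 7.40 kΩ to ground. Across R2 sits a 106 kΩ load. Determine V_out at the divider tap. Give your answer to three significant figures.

V_out ≈ 6.43 V

First combine the lower leg with the load: R2 ‖ R_L = 6.917 kΩ.
Voltage divider with the loaded lower leg: V_out = 36.2 × 6.917/(32.0 + 6.917) = 36.2 × 0.1777 = 6.434 V.
(Unloaded it would be 6.80 V; the load pulls it down.)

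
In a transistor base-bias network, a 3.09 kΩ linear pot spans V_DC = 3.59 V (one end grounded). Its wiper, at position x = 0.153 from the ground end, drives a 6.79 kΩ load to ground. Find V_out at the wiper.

Lower segment x·R_p = 0.4728 kΩ; upper segment (1−x)·R_p = 2.617 kΩ.
R_L loads the lower segment: effective lower R = 0.4420 kΩ.
Then V_out = V_DC · 0.4420/(2.617 + 0.4420) = 0.5187 V.
(Unloaded: V_out = x·V_DC = 0.549 V.)

V_out ≈ 0.519 V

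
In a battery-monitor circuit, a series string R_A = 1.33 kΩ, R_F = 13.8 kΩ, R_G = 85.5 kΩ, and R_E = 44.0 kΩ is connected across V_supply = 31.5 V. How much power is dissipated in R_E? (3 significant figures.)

Series current I = V_supply/ΣR = 31.5/144.6 = 0.2178 mA.
P = I²R = 0.04744 × 44.0 = 2.087 mW.

P ≈ 2.09 mW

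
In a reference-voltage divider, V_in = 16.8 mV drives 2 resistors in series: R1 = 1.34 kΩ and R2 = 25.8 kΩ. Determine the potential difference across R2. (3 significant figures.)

V ≈ 16.0 mV

ΣR = 1.34 + 25.8 = 27.14 kΩ.
By the voltage-divider rule, V = 16.8 × 25.80/27.14 = 15.97 mV.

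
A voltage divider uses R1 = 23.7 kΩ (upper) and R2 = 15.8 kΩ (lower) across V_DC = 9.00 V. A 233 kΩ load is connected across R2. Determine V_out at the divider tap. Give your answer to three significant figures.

V_out ≈ 3.46 V

R2 ‖ R_L = (15.8 × 233)/(15.8 + 233) = 14.80 kΩ.
Then V_out = V_DC · R2'/(R1 + R2') = 9.00 × 14.80/38.50 = 3.459 V.
(Unloaded it would be 3.60 V; the load pulls it down.)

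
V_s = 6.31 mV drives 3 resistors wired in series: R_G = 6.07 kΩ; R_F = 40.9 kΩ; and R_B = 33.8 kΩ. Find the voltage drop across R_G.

V ≈ 0.474 mV

Total series resistance ΣR = 6.07 + 40.9 + 33.8 = 80.77 kΩ.
Voltage divider: V = V_s · (6.070 / 80.77) = 6.31 × 0.07515 = 0.4742 mV.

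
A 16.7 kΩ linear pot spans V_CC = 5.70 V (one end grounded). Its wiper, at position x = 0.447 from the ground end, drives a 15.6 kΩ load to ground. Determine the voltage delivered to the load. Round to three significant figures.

Lower segment x·R_p = 7.465 kΩ; upper segment (1−x)·R_p = 9.235 kΩ.
(x·R_p) ‖ R_L = 5.049 kΩ.
Then V_out = V_CC · 5.049/(9.235 + 5.049) = 2.015 V.
(Unloaded: V_out = x·V_CC = 2.55 V.)

V_out ≈ 2.01 V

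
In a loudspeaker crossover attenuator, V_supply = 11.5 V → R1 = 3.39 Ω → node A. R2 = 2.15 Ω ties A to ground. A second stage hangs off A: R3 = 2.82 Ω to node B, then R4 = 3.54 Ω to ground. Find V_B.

V_B ≈ 2.06 V

Node A sees R2 in parallel with the series input of stage 2, R3 + R4 = 6.360 Ω.
Effective lower resistance at A: R2 ‖ 6.360 = 1.607 Ω.
So V_A = 11.5 × 0.3216 = 3.698 V.
V_B = V_A × 0.5566 = 2.058 V.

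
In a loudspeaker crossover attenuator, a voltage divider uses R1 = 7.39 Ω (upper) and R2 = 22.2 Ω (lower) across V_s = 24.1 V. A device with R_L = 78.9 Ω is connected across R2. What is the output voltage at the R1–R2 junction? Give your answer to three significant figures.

V_out ≈ 16.9 V

First combine the lower leg with the load: R2 ‖ R_L = 17.33 Ω.
Then V_out = V_s · R2'/(R1 + R2') = 24.1 × 17.33/24.72 = 16.89 V.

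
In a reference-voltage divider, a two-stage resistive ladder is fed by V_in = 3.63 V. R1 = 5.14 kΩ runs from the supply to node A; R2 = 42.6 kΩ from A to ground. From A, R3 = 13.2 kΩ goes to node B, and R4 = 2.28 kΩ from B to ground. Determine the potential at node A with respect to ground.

V_A ≈ 2.50 V

The second stage (R3 + R4 = 15.48 kΩ) loads node A in parallel with R2.
Effective lower resistance at A: R2 ‖ 15.48 = 11.35 kΩ.
V_A = 3.63 × 11.35/(5.14 + 11.35) = 2.499 V.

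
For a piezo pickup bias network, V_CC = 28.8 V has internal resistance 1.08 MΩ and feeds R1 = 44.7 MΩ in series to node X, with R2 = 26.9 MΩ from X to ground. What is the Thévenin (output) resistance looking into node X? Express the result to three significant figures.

R_th ≈ 16.9 MΩ

R1' = 1.08 + 44.7 = 45.78 MΩ (source resistance + R1).
Looking into X with the source shorted: R_th = R1'·R2/(R1'+R2) = 45.78 × 26.9/72.68 = 16.94 MΩ.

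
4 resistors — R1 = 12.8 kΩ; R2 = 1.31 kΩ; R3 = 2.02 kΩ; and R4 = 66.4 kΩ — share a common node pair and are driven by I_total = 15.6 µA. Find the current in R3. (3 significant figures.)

I ≈ 5.71 µA

ΣG = 1/12.8 + 1/1.31 + 1/2.02 + 1/66.4 = 1.352.
R3 takes the fraction G_k/ΣG = 0.4950/1.352 = 0.3663, so I = 15.6 × 0.3663 = 5.714 µA.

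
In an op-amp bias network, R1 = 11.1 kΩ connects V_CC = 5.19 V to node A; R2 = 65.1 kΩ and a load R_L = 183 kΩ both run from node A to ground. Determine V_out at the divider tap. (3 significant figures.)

V_out ≈ 4.22 V

The load sits in parallel with R2, giving an effective lower resistance R2' = R2·R_L/(R2+R_L) = 48.02 kΩ.
Voltage divider with the loaded lower leg: V_out = 5.19 × 48.02/(11.1 + 48.02) = 5.19 × 0.8122 = 4.216 V.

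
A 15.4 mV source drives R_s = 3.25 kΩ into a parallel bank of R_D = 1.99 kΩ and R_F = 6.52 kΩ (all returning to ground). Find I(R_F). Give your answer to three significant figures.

I ≈ 0.754 µA

Parallel bank: R_p = 1/(1/1.99 + 1/6.52) = 1.525 kΩ.
V_A = 15.4 × 1.525/4.775 = 4.918 mV.
Branch current I = V_A/R_F = 4.918/6.52 = 0.7542 µA.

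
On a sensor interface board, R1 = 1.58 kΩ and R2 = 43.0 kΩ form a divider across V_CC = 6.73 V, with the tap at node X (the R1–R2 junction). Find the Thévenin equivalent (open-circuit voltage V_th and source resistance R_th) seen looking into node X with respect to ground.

V_th ≈ 6.49 V, R_th ≈ 1.52 kΩ

With X open, the divider is unloaded: V_th = 6.73 × 43.0/44.58 = 6.491 V.
Zeroing V_CC shorts the top of R1 to ground, so R_th = R1 ‖ R2 = 1.524 kΩ.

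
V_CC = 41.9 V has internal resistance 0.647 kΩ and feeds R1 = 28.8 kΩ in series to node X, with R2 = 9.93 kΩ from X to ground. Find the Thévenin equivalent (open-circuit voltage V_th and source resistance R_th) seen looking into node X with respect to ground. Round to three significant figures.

V_th ≈ 10.6 V, R_th ≈ 7.43 kΩ

R1' = 0.647 + 28.8 = 29.45 kΩ (source resistance + R1).
V_th is the unloaded tap voltage: V_CC · R2/(R1'+R2) = 41.9 × 0.2522 = 10.57 V.
With V_CC suppressed (replaced by a short), R_th = R1' ‖ R2 = (29.45 × 9.93)/(29.45 + 9.93) = 7.426 kΩ.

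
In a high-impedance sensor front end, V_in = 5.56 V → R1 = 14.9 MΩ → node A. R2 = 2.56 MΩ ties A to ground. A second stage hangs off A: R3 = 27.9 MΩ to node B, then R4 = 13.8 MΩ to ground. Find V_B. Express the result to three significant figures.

The second stage (R3 + R4 = 41.70 MΩ) loads node A in parallel with R2.
R2 ‖ (R3+R4) = 2.412 MΩ.
V_A = 5.56 × 2.412/(14.9 + 2.412) = 0.7746 V.
V_B = V_A × 0.3309 = 0.2564 V.

V_B ≈ 0.256 V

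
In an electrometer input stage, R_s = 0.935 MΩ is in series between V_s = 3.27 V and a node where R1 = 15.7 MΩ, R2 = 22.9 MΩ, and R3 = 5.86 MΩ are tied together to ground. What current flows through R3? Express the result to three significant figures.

I ≈ 0.443 µA

Parallel bank: R_p = 1/(1/15.7 + 1/22.9 + 1/5.86) = 3.597 MΩ.
V_A = 3.27 × 3.597/4.532 = 2.595 V.
I(R3) = V_A / R3 = 2.595/5.86 = 0.4429 µA.
(Check via current divider: I_total = 0.7215 µA; share G_k/ΣG = 0.6138 → same result.)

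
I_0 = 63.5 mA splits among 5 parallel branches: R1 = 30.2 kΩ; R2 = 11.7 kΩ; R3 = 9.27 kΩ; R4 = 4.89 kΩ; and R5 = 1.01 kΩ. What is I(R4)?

Total conductance ΣG = 1/30.2 + 1/11.7 + 1/9.27 + 1/4.89 + 1/1.01 = 1.421 (units of 1/kΩ).
R4 takes the fraction G_k/ΣG = 0.2045/1.421 = 0.1439, so I = 63.5 × 0.1439 = 9.138 mA.

I ≈ 9.14 mA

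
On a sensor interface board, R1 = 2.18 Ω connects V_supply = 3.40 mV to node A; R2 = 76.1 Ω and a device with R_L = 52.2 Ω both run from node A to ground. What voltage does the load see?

V_out ≈ 3.18 mV

The load sits in parallel with R2, giving an effective lower resistance R2' = R2·R_L/(R2+R_L) = 30.96 Ω.
Now apply the divider: V_out = 3.40 × 0.9342 = 3.176 mV.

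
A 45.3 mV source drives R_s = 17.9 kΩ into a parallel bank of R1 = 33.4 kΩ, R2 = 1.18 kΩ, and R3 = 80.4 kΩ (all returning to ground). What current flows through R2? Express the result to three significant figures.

I ≈ 2.27 µA

Equivalent of the parallel group: R_p = 1.124 kΩ.
Node voltage V_A = V_s · R_p/(R_s + R_p) = 45.3 × 0.05907 = 2.676 mV.
I(R2) = V_A / R2 = 2.676/1.18 = 2.268 µA.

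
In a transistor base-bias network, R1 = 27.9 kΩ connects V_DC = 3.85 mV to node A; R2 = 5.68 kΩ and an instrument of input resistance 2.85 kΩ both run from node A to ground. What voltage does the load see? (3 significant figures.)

R2 ‖ R_L = (5.68 × 2.85)/(5.68 + 2.85) = 1.898 kΩ.
Now apply the divider: V_out = 3.85 × 0.06369 = 0.2452 mV.

V_out ≈ 0.245 mV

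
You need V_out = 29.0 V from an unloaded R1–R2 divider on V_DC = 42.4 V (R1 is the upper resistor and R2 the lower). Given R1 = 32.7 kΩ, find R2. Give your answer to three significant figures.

The divider ratio is R2/(R1+R2) = 29.0/42.4 = 0.6840.
So R2 = R1 · V_out/(V_DC − V_out) = 32.7 × 29.0/(42.4 − 29.0) = 32.7 × 2.164 = 70.77 kΩ.

R2 ≈ 70.8 kΩ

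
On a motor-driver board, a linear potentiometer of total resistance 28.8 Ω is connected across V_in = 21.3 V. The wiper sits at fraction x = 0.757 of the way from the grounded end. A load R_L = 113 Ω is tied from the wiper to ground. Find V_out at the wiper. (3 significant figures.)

V_out ≈ 15.4 V

Split the track: R_lower = x·R_p = 21.80 Ω, R_upper = (1−x)·R_p = 6.998 Ω.
R_L loads the lower segment: effective lower R = 18.28 Ω.
V_out = 21.3 × 18.28/(6.998 + 18.28) = 15.40 V.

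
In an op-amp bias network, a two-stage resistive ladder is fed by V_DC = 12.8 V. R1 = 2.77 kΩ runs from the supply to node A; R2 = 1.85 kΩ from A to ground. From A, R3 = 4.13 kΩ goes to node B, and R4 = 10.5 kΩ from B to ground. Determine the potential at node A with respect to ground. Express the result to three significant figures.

V_A ≈ 4.76 V

Looking into the second stage from A: R3 + R4 = 14.63 kΩ appears in parallel with R2.
Effective lower resistance at A: R2 ‖ 14.63 = 1.642 kΩ.
So V_A = 12.8 × 0.3722 = 4.764 V.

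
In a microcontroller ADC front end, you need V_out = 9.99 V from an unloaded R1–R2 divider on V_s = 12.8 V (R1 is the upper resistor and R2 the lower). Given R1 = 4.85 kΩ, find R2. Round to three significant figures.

R2 ≈ 17.2 kΩ

Required fraction k = V_out/V_s = 0.7805.
Rearranging, R2 = R1·k/(1−k) = 4.85 × 3.555 = 17.24 kΩ.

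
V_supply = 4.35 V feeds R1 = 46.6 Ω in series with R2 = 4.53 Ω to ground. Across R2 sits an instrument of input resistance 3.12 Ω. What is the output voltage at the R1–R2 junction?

V_out ≈ 0.166 V

First combine the lower leg with the load: R2 ‖ R_L = 1.848 Ω.
Now apply the divider: V_out = 4.35 × 0.03813 = 0.1659 V.
(Unloaded it would be 0.385 V; the load pulls it down.)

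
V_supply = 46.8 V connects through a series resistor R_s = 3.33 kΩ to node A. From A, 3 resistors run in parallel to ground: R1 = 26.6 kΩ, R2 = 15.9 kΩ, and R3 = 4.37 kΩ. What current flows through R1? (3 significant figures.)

Combine the parallel branches: R_p = (1/26.6 + 1/15.9 + 1/4.37)⁻¹ = 3.037 kΩ.
Node voltage V_A = V_supply · R_p/(R_s + R_p) = 46.8 × 0.4770 = 22.32 V.
Branch current I = V_A/R1 = 22.32/26.6 = 0.8392 mA.
(Check via current divider: I_total = 7.351 mA; share G_k/ΣG = 0.1142 → same result.)

I ≈ 0.839 mA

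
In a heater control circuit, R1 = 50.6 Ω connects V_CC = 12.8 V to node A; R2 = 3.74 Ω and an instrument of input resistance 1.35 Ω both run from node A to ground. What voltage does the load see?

V_out ≈ 0.246 V

The load sits in parallel with R2, giving an effective lower resistance R2' = R2·R_L/(R2+R_L) = 0.9919 Ω.
Now apply the divider: V_out = 12.8 × 0.01923 = 0.2461 V.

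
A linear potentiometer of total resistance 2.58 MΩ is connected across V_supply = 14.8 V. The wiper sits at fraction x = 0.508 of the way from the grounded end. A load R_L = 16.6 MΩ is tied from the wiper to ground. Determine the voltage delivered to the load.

V_out ≈ 7.24 V

The pot divides into 1.269 MΩ above the wiper and 1.311 MΩ below.
(x·R_p) ‖ R_L = 1.215 MΩ.
Loaded-divider output: V_out = 14.8 × 0.4890 = 7.237 V.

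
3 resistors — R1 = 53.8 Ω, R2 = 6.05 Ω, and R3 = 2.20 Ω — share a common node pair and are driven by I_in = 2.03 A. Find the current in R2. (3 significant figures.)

Total conductance ΣG = 1/53.8 + 1/6.05 + 1/2.20 = 0.6384 (units of 1/Ω).
Current divider: I(R2) = I_in · G_k/ΣG = 2.03 × (0.1653/0.6384) = 2.03 × 0.2589 = 0.5256 A.

I ≈ 0.526 A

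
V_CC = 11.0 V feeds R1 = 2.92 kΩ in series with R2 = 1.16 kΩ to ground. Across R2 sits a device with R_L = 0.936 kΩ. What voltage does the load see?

R2 ‖ R_L = (1.16 × 0.936)/(1.16 + 0.936) = 0.5180 kΩ.
Voltage divider with the loaded lower leg: V_out = 11.0 × 0.5180/(2.92 + 0.5180) = 11.0 × 0.1507 = 1.657 V.
(Unloaded it would be 3.13 V; the load pulls it down.)

V_out ≈ 1.66 V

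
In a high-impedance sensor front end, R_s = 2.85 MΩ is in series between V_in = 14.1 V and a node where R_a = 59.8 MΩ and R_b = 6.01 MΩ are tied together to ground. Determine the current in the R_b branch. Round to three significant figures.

I ≈ 1.54 µA

Parallel bank: R_p = 1/(1/59.8 + 1/6.01) = 5.461 MΩ.
V_A by voltage divider: V_A = 14.1 × 5.461/(2.85 + 5.461) = 9.265 V.
Branch current I = V_A/R_b = 9.265/6.01 = 1.542 µA.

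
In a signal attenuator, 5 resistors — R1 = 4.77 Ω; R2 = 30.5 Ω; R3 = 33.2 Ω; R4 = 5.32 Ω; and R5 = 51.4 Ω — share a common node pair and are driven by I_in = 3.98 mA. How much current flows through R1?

ΣG = 1/4.77 + 1/30.5 + 1/33.2 + 1/5.32 + 1/51.4 = 0.4800.
R1 takes the fraction G_k/ΣG = 0.2096/0.4800 = 0.4368, so I = 3.98 × 0.4368 = 1.738 mA.

I ≈ 1.74 mA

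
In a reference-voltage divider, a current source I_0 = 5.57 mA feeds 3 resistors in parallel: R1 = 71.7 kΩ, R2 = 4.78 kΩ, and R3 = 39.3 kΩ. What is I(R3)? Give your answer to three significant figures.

ΣG = 1/71.7 + 1/4.78 + 1/39.3 = 0.2486.
By the current-divider rule, I = I_0 · G_k/ΣG = 5.57 × 0.1024 = 0.5701 mA.

I ≈ 0.570 mA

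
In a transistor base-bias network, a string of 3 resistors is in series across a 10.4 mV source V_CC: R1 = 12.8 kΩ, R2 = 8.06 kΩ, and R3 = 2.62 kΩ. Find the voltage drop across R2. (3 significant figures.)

Total series resistance ΣR = 12.8 + 8.06 + 2.62 = 23.48 kΩ.
By the voltage-divider rule, V = 10.4 × 8.060/23.48 = 3.570 mV.

V ≈ 3.57 mV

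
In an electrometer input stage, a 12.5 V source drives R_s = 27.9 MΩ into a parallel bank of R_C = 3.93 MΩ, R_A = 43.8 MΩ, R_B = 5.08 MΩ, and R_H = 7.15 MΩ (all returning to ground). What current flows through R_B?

I ≈ 0.136 µA

Parallel bank: R_p = 1/(1/3.93 + 1/43.8 + 1/5.08 + 1/7.15) = 1.629 MΩ.
V_A by voltage divider: V_A = 12.5 × 1.629/(27.9 + 1.629) = 0.6894 V.
Branch current I = V_A/R_B = 0.6894/5.08 = 0.1357 µA.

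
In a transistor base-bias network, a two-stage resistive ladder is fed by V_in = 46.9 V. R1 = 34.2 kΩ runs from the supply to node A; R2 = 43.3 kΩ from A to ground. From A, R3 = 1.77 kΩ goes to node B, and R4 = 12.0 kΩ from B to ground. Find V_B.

Looking into the second stage from A: R3 + R4 = 13.77 kΩ appears in parallel with R2.
R2 ‖ (R3+R4) = 10.45 kΩ.
So V_A = 46.9 × 0.2340 = 10.97 V.
Stage 2 is unloaded, so V_B = V_A · R4/(R3+R4) = 10.97 × 12.0/13.77 = 9.564 V.

V_B ≈ 9.56 V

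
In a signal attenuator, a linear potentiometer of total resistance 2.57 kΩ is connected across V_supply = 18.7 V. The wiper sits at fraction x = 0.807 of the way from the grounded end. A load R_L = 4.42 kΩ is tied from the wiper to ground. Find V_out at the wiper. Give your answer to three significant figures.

The pot divides into 0.4960 kΩ above the wiper and 2.074 kΩ below.
Lower segment in parallel with the load: 2.074 ‖ 4.42 = 1.412 kΩ.
Then V_out = V_supply · 1.412/(0.4960 + 1.412) = 13.84 V.

V_out ≈ 13.8 V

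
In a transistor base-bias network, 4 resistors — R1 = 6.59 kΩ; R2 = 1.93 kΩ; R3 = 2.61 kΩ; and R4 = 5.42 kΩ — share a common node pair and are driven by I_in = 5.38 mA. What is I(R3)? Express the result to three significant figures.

Total conductance ΣG = 1/6.59 + 1/1.93 + 1/2.61 + 1/5.42 = 1.238 (units of 1/kΩ).
R3 takes the fraction G_k/ΣG = 0.3831/1.238 = 0.3096, so I = 5.38 × 0.3096 = 1.666 mA.

I ≈ 1.67 mA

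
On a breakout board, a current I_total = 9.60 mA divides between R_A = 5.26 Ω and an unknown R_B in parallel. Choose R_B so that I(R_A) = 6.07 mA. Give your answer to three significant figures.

Two-branch current divider: I_A = I_total · R_B/(R_A + R_B).
With f = 0.6323, R_B = R_A · f/(1−f) = 5.26 × 1.720 = 9.045 Ω.

R_B ≈ 9.04 Ω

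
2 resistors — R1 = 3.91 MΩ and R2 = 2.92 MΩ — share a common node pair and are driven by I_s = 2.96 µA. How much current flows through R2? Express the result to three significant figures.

I ≈ 1.69 µA

For two parallel branches, I_k = I_s · (other R)/(sum of R).
So I = 2.96 × 3.91/6.830 = 1.695 µA.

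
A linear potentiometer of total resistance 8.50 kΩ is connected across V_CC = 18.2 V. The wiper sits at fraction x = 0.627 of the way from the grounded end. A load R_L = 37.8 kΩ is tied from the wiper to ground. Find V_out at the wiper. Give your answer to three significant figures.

V_out ≈ 10.8 V

Split the track: R_lower = x·R_p = 5.330 kΩ, R_upper = (1−x)·R_p = 3.171 kΩ.
R_L loads the lower segment: effective lower R = 4.671 kΩ.
Then V_out = V_CC · 4.671/(3.171 + 4.671) = 10.84 V.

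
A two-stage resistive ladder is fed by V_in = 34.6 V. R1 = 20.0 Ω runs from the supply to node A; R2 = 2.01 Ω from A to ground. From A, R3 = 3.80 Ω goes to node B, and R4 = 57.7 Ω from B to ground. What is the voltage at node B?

Node A sees R2 in parallel with the series input of stage 2, R3 + R4 = 61.50 Ω.
R2 ‖ (R3+R4) = 1.946 Ω.
First divider: V_A = V_in · 1.946/(20.0 + 1.946) = 3.069 V.
Stage 2 is unloaded, so V_B = V_A · R4/(R3+R4) = 3.069 × 57.7/61.50 = 2.879 V.

V_B ≈ 2.88 V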